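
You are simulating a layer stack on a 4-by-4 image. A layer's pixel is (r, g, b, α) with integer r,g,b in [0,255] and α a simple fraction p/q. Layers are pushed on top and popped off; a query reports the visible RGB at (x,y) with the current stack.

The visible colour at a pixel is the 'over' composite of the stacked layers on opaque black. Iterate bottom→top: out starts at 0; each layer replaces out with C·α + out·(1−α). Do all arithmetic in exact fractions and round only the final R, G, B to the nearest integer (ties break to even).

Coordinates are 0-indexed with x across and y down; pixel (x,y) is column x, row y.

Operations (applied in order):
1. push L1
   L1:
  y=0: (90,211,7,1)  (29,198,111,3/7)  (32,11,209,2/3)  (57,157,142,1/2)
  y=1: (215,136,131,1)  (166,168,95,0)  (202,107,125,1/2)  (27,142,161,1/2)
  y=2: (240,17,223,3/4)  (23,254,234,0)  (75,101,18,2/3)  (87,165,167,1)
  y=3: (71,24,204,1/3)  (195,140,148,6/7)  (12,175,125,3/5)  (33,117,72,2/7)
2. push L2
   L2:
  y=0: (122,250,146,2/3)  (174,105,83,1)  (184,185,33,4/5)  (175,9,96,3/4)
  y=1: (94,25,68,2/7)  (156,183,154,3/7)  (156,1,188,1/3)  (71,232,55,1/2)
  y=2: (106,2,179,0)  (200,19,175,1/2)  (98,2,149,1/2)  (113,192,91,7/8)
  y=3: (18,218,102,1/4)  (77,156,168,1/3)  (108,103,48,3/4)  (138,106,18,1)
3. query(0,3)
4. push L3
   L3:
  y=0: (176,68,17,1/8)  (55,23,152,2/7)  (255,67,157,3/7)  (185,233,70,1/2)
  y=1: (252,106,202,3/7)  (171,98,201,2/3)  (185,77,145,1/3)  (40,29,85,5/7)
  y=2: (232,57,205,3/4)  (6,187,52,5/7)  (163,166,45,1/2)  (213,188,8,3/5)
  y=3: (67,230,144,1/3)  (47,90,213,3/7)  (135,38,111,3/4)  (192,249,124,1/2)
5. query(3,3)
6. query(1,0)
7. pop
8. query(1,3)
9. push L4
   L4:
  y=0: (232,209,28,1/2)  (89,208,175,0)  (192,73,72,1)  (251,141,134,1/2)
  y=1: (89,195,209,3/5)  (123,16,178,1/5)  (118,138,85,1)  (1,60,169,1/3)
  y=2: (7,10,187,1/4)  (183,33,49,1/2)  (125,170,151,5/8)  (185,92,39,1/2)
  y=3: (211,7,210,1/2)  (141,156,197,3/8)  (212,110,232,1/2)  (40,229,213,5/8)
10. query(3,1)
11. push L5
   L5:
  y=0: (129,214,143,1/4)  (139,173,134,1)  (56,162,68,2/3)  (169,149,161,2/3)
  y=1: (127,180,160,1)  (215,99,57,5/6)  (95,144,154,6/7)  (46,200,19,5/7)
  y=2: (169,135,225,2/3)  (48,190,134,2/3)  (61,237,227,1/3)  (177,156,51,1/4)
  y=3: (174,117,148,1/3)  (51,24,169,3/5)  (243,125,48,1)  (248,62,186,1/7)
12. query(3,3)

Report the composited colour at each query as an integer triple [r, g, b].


at x=0,y=3 over L1,L2:
+L1 (α=1/3) → [71/3, 8, 68]
+L2 (α=1/4) → [89/4, 121/2, 153/2]
rounded: [22, 60, 76]

at x=3,y=3 over L1,L2,L3:
L1 α=2/7: [66/7, 234/7, 144/7]
L2 α=1: [138, 106, 18]
L3 α=1/2: [165, 355/2, 71]
→ [165, 178, 71]

at x=1,y=0 over L1,L2,L3:
+L1 (α=3/7) → [87/7, 594/7, 333/7]
+L2 (α=1) → [174, 105, 83]
+L3 (α=2/7) → [140, 571/7, 719/7]
rounded: [140, 82, 103]

at x=1,y=3 over L1,L2:
L1 α=6/7: [1170/7, 120, 888/7]
L2 α=1/3: [2879/21, 132, 984/7]
= [137, 132, 141]

query (3,1) [L1,L2,L4] — begin 0,0,0
after L1 α=1/2: [27/2, 71, 161/2]
after L2 α=1/2: [169/4, 303/2, 271/4]
after L4 α=1/3: [57/2, 121, 203/2]
= [28, 121, 102]

(3,3) stack=L1,L2,L4,L5; from [0,0,0]:
after L1 α=2/7: [66/7, 234/7, 144/7]
after L2 α=1: [138, 106, 18]
after L4 α=5/8: [307/4, 1463/8, 1119/8]
after L5 α=1/7: [1417/14, 4637/28, 4101/28]
→ [101, 166, 146]


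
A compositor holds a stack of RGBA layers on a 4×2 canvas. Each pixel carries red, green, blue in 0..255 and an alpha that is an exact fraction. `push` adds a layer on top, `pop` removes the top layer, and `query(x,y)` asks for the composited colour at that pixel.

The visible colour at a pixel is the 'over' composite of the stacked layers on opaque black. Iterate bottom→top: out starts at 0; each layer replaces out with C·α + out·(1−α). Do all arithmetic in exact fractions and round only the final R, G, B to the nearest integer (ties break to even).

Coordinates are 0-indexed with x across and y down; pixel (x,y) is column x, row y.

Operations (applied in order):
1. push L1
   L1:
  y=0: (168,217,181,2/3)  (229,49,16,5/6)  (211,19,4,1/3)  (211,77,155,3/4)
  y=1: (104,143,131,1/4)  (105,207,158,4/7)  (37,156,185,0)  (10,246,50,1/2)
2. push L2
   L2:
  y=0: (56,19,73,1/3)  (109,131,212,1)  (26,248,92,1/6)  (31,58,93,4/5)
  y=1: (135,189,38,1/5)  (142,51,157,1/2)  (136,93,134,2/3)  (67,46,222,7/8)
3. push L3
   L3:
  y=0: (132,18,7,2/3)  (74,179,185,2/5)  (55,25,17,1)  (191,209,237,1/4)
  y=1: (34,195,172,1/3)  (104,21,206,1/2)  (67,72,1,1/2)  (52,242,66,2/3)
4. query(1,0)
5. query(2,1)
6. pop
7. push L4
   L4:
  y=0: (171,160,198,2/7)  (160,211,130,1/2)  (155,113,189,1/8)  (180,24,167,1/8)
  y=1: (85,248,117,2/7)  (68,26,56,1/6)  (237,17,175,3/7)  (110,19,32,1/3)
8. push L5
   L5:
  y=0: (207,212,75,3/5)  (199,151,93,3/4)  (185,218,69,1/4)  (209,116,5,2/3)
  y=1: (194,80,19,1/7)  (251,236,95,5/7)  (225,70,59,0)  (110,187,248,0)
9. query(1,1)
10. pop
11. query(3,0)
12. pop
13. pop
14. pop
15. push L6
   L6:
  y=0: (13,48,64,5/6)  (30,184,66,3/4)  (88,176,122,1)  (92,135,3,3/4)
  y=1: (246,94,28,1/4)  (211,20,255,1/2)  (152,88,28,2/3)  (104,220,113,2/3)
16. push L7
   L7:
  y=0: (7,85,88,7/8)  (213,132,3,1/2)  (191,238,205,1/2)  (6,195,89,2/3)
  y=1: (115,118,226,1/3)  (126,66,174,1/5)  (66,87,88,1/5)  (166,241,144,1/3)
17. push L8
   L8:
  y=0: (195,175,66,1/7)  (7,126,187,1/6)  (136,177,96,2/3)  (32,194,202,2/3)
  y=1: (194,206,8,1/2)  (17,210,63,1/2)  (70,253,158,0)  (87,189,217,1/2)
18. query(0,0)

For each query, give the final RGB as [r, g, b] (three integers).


(1,0) stack=L1,L2,L3; from [0,0,0]:
after L1 α=5/6: [1145/6, 245/6, 40/3]
after L2 α=1: [109, 131, 212]
after L3 α=2/5: [95, 751/5, 1006/5]
→ [95, 150, 201]

(2,1) stack=L1,L2,L3; from [0,0,0]:
L1 α=0: [0, 0, 0]
L2 α=2/3: [272/3, 62, 268/3]
L3 α=1/2: [473/6, 67, 271/6]
rounded: [79, 67, 45]

query (1,1) [L1,L2,L4,L5] — begin 0,0,0
L1 α=4/7: [60, 828/7, 632/7]
L2 α=1/2: [101, 1185/14, 1731/14]
L4 α=1/6: [191/2, 6289/84, 9439/84]
L5 α=5/7: [1446/7, 55849/294, 29389/294]
rounded: [207, 190, 100]

(3,0) stack=L1,L2,L4; from [0,0,0]:
after L1 α=3/4: [633/4, 231/4, 465/4]
after L2 α=4/5: [1129/20, 1159/20, 1953/20]
after L4 α=1/8: [11503/160, 8593/160, 17011/160]
= [72, 54, 106]

query (0,0) [L6,L7,L8] — begin 0,0,0
after L6 α=5/6: [65/6, 40, 160/3]
after L7 α=7/8: [359/48, 635/8, 251/3]
after L8 α=1/7: [1919/56, 2605/28, 568/7]
= [34, 93, 81]


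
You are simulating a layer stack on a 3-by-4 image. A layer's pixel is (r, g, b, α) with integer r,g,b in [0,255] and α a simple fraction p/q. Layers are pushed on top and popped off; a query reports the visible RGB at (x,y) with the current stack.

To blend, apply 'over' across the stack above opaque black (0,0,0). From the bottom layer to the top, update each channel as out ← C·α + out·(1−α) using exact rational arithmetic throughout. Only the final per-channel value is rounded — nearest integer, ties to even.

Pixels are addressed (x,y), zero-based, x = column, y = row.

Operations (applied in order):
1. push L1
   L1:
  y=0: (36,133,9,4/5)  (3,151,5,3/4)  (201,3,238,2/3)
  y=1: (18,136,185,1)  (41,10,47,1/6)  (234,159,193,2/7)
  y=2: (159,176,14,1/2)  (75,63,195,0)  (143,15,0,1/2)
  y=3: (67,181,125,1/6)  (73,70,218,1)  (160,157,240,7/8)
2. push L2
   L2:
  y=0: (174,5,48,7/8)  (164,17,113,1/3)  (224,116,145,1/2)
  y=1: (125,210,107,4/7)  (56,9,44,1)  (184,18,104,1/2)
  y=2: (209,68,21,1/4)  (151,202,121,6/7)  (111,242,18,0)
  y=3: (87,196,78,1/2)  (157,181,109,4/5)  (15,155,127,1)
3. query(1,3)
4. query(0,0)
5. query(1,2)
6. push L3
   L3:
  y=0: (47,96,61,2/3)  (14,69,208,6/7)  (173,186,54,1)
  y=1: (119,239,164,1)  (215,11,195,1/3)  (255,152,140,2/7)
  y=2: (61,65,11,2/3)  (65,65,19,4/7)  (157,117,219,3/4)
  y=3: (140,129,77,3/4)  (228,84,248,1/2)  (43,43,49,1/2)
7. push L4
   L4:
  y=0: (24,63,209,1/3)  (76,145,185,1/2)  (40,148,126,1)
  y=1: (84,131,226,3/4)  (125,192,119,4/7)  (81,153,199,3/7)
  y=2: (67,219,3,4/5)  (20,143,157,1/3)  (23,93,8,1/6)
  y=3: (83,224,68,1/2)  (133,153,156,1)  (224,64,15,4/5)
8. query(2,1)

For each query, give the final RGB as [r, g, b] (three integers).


query (1,3) [L1,L2] — begin 0,0,0
after L1 α=1: [73, 70, 218]
after L2 α=4/5: [701/5, 794/5, 654/5]
= [140, 159, 131]

query (0,0) [L1,L2] — begin 0,0,0
+L1 (α=4/5) → [144/5, 532/5, 36/5]
+L2 (α=7/8) → [3117/20, 707/40, 429/10]
→ [156, 18, 43]

(1,2) stack=L1,L2; from [0,0,0]:
L1 α=0: [0, 0, 0]
L2 α=6/7: [906/7, 1212/7, 726/7]
rounded: [129, 173, 104]

(2,1) stack=L1,L2,L3,L4; from [0,0,0]:
after L1 α=2/7: [468/7, 318/7, 386/7]
after L2 α=1/2: [878/7, 222/7, 557/7]
after L3 α=2/7: [7960/49, 3238/49, 4745/49]
after L4 α=3/7: [43747/343, 35443/343, 48233/343]
rounded: [128, 103, 141]


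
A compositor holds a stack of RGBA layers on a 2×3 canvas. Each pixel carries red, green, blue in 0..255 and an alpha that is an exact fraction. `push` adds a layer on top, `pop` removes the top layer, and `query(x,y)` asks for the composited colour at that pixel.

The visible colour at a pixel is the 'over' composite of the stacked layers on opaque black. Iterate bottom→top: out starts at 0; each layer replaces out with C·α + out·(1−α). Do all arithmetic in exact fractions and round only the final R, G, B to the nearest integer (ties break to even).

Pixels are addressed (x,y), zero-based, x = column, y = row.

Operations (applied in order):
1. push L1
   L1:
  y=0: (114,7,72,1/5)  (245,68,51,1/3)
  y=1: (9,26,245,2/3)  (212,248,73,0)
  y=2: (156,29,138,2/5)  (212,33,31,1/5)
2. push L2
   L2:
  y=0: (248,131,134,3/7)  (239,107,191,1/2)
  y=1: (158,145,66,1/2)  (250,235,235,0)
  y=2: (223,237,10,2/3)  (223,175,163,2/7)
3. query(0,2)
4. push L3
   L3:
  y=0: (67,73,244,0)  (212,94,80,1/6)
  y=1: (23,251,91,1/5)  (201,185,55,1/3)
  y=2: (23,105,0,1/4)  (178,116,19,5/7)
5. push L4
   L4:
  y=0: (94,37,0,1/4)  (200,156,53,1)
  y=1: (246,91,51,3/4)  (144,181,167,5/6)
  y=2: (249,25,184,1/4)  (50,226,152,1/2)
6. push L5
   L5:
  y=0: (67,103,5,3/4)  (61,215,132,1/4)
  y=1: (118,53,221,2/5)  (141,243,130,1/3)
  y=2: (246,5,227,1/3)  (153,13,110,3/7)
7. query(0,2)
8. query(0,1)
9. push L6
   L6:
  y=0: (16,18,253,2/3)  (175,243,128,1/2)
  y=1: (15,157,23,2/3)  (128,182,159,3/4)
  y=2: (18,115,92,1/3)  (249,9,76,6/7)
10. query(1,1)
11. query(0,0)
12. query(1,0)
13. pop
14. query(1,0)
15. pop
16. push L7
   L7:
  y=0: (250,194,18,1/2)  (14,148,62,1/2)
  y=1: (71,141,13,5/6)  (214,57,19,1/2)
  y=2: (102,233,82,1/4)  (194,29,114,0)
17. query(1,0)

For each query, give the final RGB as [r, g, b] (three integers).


at x=0,y=2 over L1,L2:
+L1 (α=2/5) → [312/5, 58/5, 276/5]
+L2 (α=2/3) → [2542/15, 2428/15, 376/15]
rounded: [169, 162, 25]

at x=0,y=2 over L1,L2,L3,L4,L5:
after L1 α=2/5: [312/5, 58/5, 276/5]
after L2 α=2/3: [2542/15, 2428/15, 376/15]
after L3 α=1/4: [2657/20, 2953/20, 94/5]
after L4 α=1/4: [12951/80, 9359/80, 601/10]
after L5 α=1/3: [7597/40, 9559/120, 1736/15]
= [190, 80, 116]

(0,1) stack=L1,L2,L3,L4,L5; from [0,0,0]:
after L1 α=2/3: [6, 52/3, 490/3]
after L2 α=1/2: [82, 487/6, 344/3]
after L3 α=1/5: [351/5, 1727/15, 1649/15]
after L4 α=3/4: [4041/20, 2911/30, 986/15]
after L5 α=2/5: [16843/100, 3971/50, 3196/25]
= [168, 79, 128]

(1,1) stack=L1,L2,L3,L4,L5,L6; from [0,0,0]:
L1 α=0: [0, 0, 0]
L2 α=0: [0, 0, 0]
L3 α=1/3: [67, 185/3, 55/3]
L4 α=5/6: [787/6, 1450/9, 1280/9]
L5 α=1/3: [1210/9, 5087/27, 3730/27]
L6 α=3/4: [2333/18, 19829/108, 16609/108]
→ [130, 184, 154]

at x=0,y=0 over L1,L2,L3,L4,L5,L6:
+L1 (α=1/5) → [114/5, 7/5, 72/5]
+L2 (α=3/7) → [4176/35, 1993/35, 2298/35]
+L3 (α=0) → [4176/35, 1993/35, 2298/35]
+L4 (α=1/4) → [7909/70, 3637/70, 3447/70]
+L5 (α=3/4) → [21979/280, 25267/280, 4497/280]
+L6 (α=2/3) → [10313/280, 35347/840, 146177/840]
rounded: [37, 42, 174]

query (1,0) [L1,L2,L3,L4,L5,L6] — begin 0,0,0
after L1 α=1/3: [245/3, 68/3, 17]
after L2 α=1/2: [481/3, 389/6, 104]
after L3 α=1/6: [3041/18, 2509/36, 100]
after L4 α=1: [200, 156, 53]
after L5 α=1/4: [661/4, 683/4, 291/4]
after L6 α=1/2: [1361/8, 1655/8, 803/8]
= [170, 207, 100]

query (1,0) [L1,L2,L3,L4,L5] — begin 0,0,0
+L1 (α=1/3) → [245/3, 68/3, 17]
+L2 (α=1/2) → [481/3, 389/6, 104]
+L3 (α=1/6) → [3041/18, 2509/36, 100]
+L4 (α=1) → [200, 156, 53]
+L5 (α=1/4) → [661/4, 683/4, 291/4]
→ [165, 171, 73]

query (1,0) [L1,L2,L3,L4,L7] — begin 0,0,0
+L1 (α=1/3) → [245/3, 68/3, 17]
+L2 (α=1/2) → [481/3, 389/6, 104]
+L3 (α=1/6) → [3041/18, 2509/36, 100]
+L4 (α=1) → [200, 156, 53]
+L7 (α=1/2) → [107, 152, 115/2]
= [107, 152, 58]


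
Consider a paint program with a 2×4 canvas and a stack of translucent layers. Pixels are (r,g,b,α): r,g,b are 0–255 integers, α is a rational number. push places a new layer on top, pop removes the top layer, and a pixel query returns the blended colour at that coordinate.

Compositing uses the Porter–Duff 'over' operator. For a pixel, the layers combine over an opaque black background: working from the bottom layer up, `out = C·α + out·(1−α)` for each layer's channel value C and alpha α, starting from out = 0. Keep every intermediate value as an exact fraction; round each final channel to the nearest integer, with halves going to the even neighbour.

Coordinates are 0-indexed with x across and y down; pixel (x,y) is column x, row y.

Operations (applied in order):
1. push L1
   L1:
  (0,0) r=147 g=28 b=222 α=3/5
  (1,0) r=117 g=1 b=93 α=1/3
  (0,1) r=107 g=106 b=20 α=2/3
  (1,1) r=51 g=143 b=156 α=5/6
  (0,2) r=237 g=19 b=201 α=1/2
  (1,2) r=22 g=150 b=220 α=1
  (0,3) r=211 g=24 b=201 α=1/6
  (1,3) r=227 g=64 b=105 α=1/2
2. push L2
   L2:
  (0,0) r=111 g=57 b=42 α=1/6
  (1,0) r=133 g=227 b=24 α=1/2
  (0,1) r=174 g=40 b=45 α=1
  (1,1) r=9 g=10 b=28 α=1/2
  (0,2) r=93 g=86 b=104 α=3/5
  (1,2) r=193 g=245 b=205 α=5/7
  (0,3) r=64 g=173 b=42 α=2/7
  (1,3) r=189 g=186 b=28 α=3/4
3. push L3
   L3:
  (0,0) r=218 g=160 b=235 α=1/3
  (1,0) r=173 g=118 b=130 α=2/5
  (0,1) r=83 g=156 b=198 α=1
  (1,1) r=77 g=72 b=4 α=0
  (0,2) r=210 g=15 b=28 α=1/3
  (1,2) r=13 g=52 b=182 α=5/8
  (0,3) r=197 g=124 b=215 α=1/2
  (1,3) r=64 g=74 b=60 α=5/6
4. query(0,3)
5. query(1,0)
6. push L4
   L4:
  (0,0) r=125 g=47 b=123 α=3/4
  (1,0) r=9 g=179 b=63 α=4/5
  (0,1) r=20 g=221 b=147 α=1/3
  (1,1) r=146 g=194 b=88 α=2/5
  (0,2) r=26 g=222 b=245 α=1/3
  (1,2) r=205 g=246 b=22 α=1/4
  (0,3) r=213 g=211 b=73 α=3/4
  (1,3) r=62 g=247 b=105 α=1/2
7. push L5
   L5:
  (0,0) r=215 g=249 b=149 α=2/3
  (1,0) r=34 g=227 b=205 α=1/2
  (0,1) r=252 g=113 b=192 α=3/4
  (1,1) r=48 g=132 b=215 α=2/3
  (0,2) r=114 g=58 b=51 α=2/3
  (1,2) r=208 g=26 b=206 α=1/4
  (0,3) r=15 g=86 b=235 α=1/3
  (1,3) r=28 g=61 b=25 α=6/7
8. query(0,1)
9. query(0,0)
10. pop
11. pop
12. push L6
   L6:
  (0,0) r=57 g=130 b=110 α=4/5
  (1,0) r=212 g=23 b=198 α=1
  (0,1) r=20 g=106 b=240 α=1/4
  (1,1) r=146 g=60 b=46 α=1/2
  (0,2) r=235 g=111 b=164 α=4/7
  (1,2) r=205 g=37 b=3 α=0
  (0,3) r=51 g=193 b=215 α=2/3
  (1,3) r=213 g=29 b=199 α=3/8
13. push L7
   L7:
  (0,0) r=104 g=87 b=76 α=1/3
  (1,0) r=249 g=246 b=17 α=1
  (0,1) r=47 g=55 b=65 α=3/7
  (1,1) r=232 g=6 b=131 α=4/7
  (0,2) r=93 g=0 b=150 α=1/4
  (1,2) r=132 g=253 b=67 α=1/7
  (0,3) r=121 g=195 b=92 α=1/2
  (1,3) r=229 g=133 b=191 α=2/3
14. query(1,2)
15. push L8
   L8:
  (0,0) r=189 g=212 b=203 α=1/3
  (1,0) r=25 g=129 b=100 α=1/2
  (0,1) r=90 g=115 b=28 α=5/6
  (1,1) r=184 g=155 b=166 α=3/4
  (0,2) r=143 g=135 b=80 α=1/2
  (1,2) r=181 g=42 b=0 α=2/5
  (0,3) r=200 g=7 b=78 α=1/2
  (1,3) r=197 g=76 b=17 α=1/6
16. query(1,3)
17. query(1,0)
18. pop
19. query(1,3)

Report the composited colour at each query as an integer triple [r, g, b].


query (0,3) [L1,L2,L3] — begin 0,0,0
after L1 α=1/6: [211/6, 4, 67/2]
after L2 α=2/7: [1823/42, 366/7, 503/14]
after L3 α=1/2: [10097/84, 617/7, 3513/28]
→ [120, 88, 125]

(1,0) stack=L1,L2,L3; from [0,0,0]:
+L1 (α=1/3) → [39, 1/3, 31]
+L2 (α=1/2) → [86, 341/3, 55/2]
+L3 (α=2/5) → [604/5, 577/5, 137/2]
→ [121, 115, 68]

query (0,1) [L1,L2,L3,L4,L5] — begin 0,0,0
L1 α=2/3: [214/3, 212/3, 40/3]
L2 α=1: [174, 40, 45]
L3 α=1: [83, 156, 198]
L4 α=1/3: [62, 533/3, 181]
L5 α=3/4: [409/2, 775/6, 757/4]
→ [204, 129, 189]

query (0,0) [L1,L2,L3,L4,L5] — begin 0,0,0
after L1 α=3/5: [441/5, 84/5, 666/5]
after L2 α=1/6: [92, 47/2, 118]
after L3 α=1/3: [134, 69, 157]
after L4 α=3/4: [509/4, 105/2, 263/2]
after L5 α=2/3: [743/4, 367/2, 859/6]
= [186, 184, 143]

query (1,2) [L1,L2,L3,L6,L7] — begin 0,0,0
+L1 (α=1) → [22, 150, 220]
+L2 (α=5/7) → [1009/7, 1525/7, 1465/7]
+L3 (α=5/8) → [1741/28, 6395/56, 10765/56]
+L6 (α=0) → [1741/28, 6395/56, 10765/56]
+L7 (α=1/7) → [7071/98, 26269/196, 34171/196]
= [72, 134, 174]

query (1,3) [L1,L2,L3,L6,L7,L8] — begin 0,0,0
after L1 α=1/2: [227/2, 32, 105/2]
after L2 α=3/4: [1361/8, 295/2, 273/8]
after L3 α=5/6: [1307/16, 345/4, 891/16]
after L6 α=3/8: [16759/128, 2073/32, 14007/128]
after L7 α=2/3: [75383/384, 10585/96, 62903/384]
after L8 α=1/6: [452563/2304, 60221/576, 321043/2304]
= [196, 105, 139]

at x=1,y=0 over L1,L2,L3,L6,L7,L8:
after L1 α=1/3: [39, 1/3, 31]
after L2 α=1/2: [86, 341/3, 55/2]
after L3 α=2/5: [604/5, 577/5, 137/2]
after L6 α=1: [212, 23, 198]
after L7 α=1: [249, 246, 17]
after L8 α=1/2: [137, 375/2, 117/2]
rounded: [137, 188, 58]

(1,3) stack=L1,L2,L3,L6,L7; from [0,0,0]:
+L1 (α=1/2) → [227/2, 32, 105/2]
+L2 (α=3/4) → [1361/8, 295/2, 273/8]
+L3 (α=5/6) → [1307/16, 345/4, 891/16]
+L6 (α=3/8) → [16759/128, 2073/32, 14007/128]
+L7 (α=2/3) → [75383/384, 10585/96, 62903/384]
rounded: [196, 110, 164]


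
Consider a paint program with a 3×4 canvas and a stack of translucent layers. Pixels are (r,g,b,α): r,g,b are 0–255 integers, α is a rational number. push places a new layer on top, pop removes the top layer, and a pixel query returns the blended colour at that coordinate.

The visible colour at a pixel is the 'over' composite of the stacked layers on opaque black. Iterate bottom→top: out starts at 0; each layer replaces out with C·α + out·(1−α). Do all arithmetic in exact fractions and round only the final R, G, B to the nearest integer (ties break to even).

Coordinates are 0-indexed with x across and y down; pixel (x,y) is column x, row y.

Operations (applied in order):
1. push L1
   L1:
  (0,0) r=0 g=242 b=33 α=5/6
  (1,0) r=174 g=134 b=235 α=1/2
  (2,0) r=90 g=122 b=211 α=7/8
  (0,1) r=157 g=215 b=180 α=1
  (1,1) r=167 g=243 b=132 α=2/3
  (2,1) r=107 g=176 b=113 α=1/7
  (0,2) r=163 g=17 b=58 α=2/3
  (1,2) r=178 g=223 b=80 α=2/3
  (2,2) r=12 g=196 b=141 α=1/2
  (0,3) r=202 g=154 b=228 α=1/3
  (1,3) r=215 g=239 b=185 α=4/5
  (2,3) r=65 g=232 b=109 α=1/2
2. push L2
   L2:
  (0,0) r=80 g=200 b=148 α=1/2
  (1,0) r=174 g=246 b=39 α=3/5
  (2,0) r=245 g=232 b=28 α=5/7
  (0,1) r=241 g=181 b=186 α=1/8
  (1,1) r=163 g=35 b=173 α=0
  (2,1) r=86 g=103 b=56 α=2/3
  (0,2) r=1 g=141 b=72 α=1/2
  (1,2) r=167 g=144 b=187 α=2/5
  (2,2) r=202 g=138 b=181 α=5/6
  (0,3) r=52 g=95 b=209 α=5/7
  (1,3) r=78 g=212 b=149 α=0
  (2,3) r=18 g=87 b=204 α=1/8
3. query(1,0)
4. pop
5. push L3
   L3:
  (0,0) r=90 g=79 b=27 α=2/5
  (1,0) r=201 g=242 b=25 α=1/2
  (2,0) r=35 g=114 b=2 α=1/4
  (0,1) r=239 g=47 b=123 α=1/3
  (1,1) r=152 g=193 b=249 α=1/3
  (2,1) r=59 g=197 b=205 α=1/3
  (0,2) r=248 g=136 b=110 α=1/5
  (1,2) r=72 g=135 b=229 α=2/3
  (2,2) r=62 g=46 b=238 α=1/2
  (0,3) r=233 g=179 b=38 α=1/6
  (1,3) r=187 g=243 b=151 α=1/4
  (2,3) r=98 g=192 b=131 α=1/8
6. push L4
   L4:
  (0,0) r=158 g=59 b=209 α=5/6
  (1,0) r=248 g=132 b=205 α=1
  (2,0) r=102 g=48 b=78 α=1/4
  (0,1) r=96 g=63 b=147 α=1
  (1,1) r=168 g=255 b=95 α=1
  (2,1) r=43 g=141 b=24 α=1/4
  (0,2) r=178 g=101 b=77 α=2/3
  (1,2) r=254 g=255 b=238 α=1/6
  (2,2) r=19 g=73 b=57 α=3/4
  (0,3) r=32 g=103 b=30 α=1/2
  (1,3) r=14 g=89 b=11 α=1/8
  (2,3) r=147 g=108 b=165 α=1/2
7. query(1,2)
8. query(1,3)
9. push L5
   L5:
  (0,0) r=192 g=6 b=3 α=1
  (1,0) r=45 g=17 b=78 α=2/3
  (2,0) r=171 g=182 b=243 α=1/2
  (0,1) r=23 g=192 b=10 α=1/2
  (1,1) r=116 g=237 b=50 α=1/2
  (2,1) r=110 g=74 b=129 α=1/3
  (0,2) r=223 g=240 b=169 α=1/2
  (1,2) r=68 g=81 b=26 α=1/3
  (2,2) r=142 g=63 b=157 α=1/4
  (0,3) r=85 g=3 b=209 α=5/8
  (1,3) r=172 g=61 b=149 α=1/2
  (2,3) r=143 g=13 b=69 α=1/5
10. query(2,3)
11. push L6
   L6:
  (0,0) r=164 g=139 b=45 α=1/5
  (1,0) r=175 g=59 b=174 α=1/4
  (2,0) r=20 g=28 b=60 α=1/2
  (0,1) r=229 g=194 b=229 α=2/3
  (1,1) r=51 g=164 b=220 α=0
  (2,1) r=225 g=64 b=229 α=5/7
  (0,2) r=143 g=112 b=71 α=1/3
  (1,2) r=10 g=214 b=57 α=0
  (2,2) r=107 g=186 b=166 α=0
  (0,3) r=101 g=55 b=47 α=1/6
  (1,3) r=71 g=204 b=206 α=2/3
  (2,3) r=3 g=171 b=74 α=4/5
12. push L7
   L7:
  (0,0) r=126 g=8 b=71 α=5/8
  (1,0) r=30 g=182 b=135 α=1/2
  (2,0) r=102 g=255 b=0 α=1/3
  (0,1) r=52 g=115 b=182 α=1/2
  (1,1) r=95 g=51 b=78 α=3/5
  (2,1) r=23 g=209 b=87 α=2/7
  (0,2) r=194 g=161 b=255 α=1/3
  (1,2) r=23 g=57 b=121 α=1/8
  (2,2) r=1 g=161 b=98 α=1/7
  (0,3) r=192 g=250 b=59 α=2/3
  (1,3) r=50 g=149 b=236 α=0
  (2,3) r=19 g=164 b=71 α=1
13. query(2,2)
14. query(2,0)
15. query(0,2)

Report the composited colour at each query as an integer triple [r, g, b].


query (1,0) [L1,L2] — begin 0,0,0
after L1 α=1/2: [87, 67, 235/2]
after L2 α=3/5: [696/5, 872/5, 352/5]
rounded: [139, 174, 70]

(1,2) stack=L1,L3,L4; from [0,0,0]:
after L1 α=2/3: [356/3, 446/3, 160/3]
after L3 α=2/3: [788/9, 1256/9, 1534/9]
after L4 α=1/6: [3113/27, 8575/54, 4906/27]
rounded: [115, 159, 182]

at x=1,y=3 over L1,L3,L4:
L1 α=4/5: [172, 956/5, 148]
L3 α=1/4: [703/4, 4083/20, 595/4]
L4 α=1/8: [4977/32, 30361/160, 4209/32]
→ [156, 190, 132]

at x=2,y=3 over L1,L3,L4,L5:
L1 α=1/2: [65/2, 116, 109/2]
L3 α=1/8: [651/16, 251/2, 1025/16]
L4 α=1/2: [3003/32, 467/4, 3665/32]
L5 α=1/5: [4147/40, 96, 4217/40]
= [104, 96, 105]

query (2,2) [L1,L3,L4,L5,L6,L7] — begin 0,0,0
after L1 α=1/2: [6, 98, 141/2]
after L3 α=1/2: [34, 72, 617/4]
after L4 α=3/4: [91/4, 291/4, 1301/16]
after L5 α=1/4: [841/16, 1125/16, 6415/64]
after L6 α=0: [841/16, 1125/16, 6415/64]
after L7 α=1/7: [2531/56, 4663/56, 22381/224]
rounded: [45, 83, 100]

at x=2,y=0 over L1,L3,L4,L5,L6,L7:
+L1 (α=7/8) → [315/4, 427/4, 1477/8]
+L3 (α=1/4) → [1085/16, 1737/16, 4447/32]
+L4 (α=1/4) → [4887/64, 5979/64, 15837/128]
+L5 (α=1/2) → [15831/128, 17627/128, 46941/256]
+L6 (α=1/2) → [18391/256, 21211/256, 62301/512]
+L7 (α=1/3) → [31447/384, 53851/384, 20767/256]
rounded: [82, 140, 81]

(0,2) stack=L1,L3,L4,L5,L6,L7; from [0,0,0]:
after L1 α=2/3: [326/3, 34/3, 116/3]
after L3 α=1/5: [2048/15, 544/15, 794/15]
after L4 α=2/3: [7388/45, 3574/45, 3104/45]
after L5 α=1/2: [17423/90, 7187/45, 10709/90]
after L6 α=1/3: [23858/135, 19414/135, 13904/135]
after L7 α=1/3: [73906/405, 60563/405, 62233/405]
→ [182, 150, 154]


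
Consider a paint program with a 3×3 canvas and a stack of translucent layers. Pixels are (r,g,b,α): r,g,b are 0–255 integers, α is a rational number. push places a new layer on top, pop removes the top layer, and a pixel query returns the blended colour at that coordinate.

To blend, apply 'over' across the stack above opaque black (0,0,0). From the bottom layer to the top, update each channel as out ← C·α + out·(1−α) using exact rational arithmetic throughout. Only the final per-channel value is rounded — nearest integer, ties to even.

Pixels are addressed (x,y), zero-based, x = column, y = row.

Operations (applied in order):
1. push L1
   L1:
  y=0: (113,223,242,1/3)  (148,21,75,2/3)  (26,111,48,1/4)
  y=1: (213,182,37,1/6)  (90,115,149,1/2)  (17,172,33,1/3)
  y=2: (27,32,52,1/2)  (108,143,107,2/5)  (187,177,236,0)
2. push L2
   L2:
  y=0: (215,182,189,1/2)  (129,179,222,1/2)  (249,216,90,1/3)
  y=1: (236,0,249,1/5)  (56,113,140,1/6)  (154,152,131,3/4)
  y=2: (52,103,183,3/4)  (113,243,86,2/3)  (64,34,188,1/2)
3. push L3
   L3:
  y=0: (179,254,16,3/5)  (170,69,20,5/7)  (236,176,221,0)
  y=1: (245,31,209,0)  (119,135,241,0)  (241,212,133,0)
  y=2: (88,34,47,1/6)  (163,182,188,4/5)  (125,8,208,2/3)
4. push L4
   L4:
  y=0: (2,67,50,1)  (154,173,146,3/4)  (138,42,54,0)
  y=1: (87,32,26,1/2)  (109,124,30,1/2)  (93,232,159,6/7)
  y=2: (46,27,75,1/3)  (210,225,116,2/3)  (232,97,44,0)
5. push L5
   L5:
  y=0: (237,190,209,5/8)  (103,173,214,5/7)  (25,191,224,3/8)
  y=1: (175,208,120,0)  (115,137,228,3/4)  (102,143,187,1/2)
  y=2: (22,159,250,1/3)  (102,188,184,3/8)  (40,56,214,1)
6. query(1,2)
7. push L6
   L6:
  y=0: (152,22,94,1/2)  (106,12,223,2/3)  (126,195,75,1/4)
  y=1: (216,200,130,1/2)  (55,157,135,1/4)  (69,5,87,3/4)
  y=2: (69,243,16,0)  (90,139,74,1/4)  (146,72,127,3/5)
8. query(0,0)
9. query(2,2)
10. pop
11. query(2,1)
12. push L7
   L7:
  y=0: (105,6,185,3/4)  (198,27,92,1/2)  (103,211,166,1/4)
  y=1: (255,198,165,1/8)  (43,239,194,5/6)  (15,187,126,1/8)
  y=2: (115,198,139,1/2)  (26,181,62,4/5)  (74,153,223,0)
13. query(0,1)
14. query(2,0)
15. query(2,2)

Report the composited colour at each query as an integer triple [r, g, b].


query (1,2) [L1,L2,L3,L4,L5] — begin 0,0,0
+L1 (α=2/5) → [216/5, 286/5, 214/5]
+L2 (α=2/3) → [1346/15, 2716/15, 358/5]
+L3 (α=4/5) → [11126/75, 13636/75, 4118/25]
+L4 (α=2/3) → [42626/225, 47386/225, 3306/25]
+L5 (α=3/8) → [14099/90, 36383/180, 3033/20]
rounded: [157, 202, 152]

at x=0,y=0 over L1,L2,L3,L4,L5,L6:
L1 α=1/3: [113/3, 223/3, 242/3]
L2 α=1/2: [379/3, 769/6, 809/6]
L3 α=3/5: [2369/15, 611/3, 953/15]
L4 α=1: [2, 67, 50]
L5 α=5/8: [1191/8, 1151/8, 1195/8]
L6 α=1/2: [2407/16, 1327/16, 1947/16]
→ [150, 83, 122]

query (2,2) [L1,L2,L3,L4,L5,L6] — begin 0,0,0
+L1 (α=0) → [0, 0, 0]
+L2 (α=1/2) → [32, 17, 94]
+L3 (α=2/3) → [94, 11, 170]
+L4 (α=0) → [94, 11, 170]
+L5 (α=1) → [40, 56, 214]
+L6 (α=3/5) → [518/5, 328/5, 809/5]
→ [104, 66, 162]

query (2,1) [L1,L2,L3,L4,L5] — begin 0,0,0
after L1 α=1/3: [17/3, 172/3, 11]
after L2 α=3/4: [1403/12, 385/3, 101]
after L3 α=0: [1403/12, 385/3, 101]
after L4 α=6/7: [1157/12, 4561/21, 1055/7]
after L5 α=1/2: [2381/24, 3782/21, 1182/7]
→ [99, 180, 169]

(0,1) stack=L1,L2,L3,L4,L5,L7; from [0,0,0]:
after L1 α=1/6: [71/2, 91/3, 37/6]
after L2 α=1/5: [378/5, 364/15, 821/15]
after L3 α=0: [378/5, 364/15, 821/15]
after L4 α=1/2: [813/10, 422/15, 1211/30]
after L5 α=0: [813/10, 422/15, 1211/30]
after L7 α=1/8: [8241/80, 1481/30, 13427/240]
→ [103, 49, 56]

at x=2,y=0 over L1,L2,L3,L4,L5,L7:
after L1 α=1/4: [13/2, 111/4, 12]
after L2 α=1/3: [262/3, 181/2, 38]
after L3 α=0: [262/3, 181/2, 38]
after L4 α=0: [262/3, 181/2, 38]
after L5 α=3/8: [1535/24, 2051/16, 431/4]
after L7 α=1/4: [2359/32, 9529/64, 1957/16]
= [74, 149, 122]

query (2,2) [L1,L2,L3,L4,L5,L7] — begin 0,0,0
L1 α=0: [0, 0, 0]
L2 α=1/2: [32, 17, 94]
L3 α=2/3: [94, 11, 170]
L4 α=0: [94, 11, 170]
L5 α=1: [40, 56, 214]
L7 α=0: [40, 56, 214]
= [40, 56, 214]


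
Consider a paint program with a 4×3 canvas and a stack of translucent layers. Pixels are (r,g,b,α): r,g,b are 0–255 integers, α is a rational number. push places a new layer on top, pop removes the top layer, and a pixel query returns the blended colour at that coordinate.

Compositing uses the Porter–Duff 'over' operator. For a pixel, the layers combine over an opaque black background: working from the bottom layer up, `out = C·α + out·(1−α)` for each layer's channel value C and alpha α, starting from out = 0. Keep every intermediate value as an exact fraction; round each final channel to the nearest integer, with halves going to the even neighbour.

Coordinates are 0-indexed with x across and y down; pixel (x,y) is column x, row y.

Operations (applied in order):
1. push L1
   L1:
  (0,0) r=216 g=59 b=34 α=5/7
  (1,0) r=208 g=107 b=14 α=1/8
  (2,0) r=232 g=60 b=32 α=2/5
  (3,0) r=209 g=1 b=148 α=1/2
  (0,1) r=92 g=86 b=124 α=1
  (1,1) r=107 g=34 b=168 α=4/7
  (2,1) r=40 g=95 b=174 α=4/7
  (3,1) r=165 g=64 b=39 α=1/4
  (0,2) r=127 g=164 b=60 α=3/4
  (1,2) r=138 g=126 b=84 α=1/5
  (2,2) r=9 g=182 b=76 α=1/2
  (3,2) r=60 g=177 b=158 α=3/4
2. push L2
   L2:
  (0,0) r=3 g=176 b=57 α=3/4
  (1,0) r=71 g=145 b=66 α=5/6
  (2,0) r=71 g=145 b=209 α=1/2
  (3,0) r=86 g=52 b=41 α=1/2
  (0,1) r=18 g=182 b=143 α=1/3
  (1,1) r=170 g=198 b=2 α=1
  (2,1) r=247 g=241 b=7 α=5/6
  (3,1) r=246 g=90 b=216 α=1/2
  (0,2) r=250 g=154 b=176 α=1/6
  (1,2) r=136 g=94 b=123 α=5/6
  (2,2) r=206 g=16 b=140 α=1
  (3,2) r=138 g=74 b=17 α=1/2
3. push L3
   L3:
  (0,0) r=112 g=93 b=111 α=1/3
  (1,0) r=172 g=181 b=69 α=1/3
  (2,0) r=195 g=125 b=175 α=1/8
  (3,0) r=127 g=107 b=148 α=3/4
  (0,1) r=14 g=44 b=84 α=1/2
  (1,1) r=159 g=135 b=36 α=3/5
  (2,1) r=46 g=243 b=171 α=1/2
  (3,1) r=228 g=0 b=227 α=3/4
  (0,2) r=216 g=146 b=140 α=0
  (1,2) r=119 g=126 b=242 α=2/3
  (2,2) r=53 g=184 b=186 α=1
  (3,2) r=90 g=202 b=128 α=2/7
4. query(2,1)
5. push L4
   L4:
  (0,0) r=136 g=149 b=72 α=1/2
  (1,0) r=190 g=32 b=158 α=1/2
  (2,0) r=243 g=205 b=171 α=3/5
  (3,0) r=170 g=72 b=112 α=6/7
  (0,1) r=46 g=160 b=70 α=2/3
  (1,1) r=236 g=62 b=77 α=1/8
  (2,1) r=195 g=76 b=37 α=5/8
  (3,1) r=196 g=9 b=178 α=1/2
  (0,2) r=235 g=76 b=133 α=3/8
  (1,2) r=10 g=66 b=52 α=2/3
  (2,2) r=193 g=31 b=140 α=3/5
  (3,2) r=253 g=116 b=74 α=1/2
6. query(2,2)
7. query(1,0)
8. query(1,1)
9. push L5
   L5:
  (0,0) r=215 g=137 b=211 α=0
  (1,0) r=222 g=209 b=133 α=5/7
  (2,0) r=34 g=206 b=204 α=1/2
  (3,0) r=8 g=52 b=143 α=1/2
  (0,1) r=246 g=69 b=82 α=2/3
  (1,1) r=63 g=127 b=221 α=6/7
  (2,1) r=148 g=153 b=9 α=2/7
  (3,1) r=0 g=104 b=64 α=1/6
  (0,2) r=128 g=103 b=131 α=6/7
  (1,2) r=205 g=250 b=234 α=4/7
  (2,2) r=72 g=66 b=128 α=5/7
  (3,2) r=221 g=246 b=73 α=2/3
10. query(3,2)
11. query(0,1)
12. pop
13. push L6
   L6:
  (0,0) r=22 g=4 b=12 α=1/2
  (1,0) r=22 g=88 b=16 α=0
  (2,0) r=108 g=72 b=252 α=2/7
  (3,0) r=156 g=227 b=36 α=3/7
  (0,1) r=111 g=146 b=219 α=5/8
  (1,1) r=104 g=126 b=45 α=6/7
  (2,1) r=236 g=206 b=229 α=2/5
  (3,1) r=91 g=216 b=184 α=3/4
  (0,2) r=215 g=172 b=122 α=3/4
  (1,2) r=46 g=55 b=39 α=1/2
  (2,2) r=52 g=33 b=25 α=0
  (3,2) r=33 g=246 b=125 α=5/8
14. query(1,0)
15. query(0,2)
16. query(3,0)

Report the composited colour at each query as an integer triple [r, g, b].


query (2,1) [L1,L2,L3] — begin 0,0,0
after L1 α=4/7: [160/7, 380/7, 696/7]
after L2 α=5/6: [2935/14, 8815/42, 941/42]
after L3 α=1/2: [3579/28, 19021/84, 8123/84]
rounded: [128, 226, 97]

query (2,2) [L1,L2,L3,L4] — begin 0,0,0
L1 α=1/2: [9/2, 91, 38]
L2 α=1: [206, 16, 140]
L3 α=1: [53, 184, 186]
L4 α=3/5: [137, 461/5, 792/5]
= [137, 92, 158]

(1,0) stack=L1,L2,L3,L4; from [0,0,0]:
after L1 α=1/8: [26, 107/8, 7/4]
after L2 α=5/6: [127/2, 1969/16, 1327/24]
after L3 α=1/3: [299/3, 1139/8, 2155/36]
after L4 α=1/2: [869/6, 1395/16, 7843/72]
→ [145, 87, 109]

at x=1,y=1 over L1,L2,L3,L4:
after L1 α=4/7: [428/7, 136/7, 96]
after L2 α=1: [170, 198, 2]
after L3 α=3/5: [817/5, 801/5, 112/5]
after L4 α=1/8: [6899/40, 5917/40, 1169/40]
rounded: [172, 148, 29]

(3,2) stack=L1,L2,L3,L4,L5; from [0,0,0]:
after L1 α=3/4: [45, 531/4, 237/2]
after L2 α=1/2: [183/2, 827/8, 271/4]
after L3 α=2/7: [1275/14, 7367/56, 2379/28]
after L4 α=1/2: [4817/28, 13863/112, 4451/56]
after L5 α=2/3: [5731/28, 22989/112, 4209/56]
= [205, 205, 75]

query (0,1) [L1,L2,L3,L4,L5] — begin 0,0,0
after L1 α=1: [92, 86, 124]
after L2 α=1/3: [202/3, 118, 391/3]
after L3 α=1/2: [122/3, 81, 643/6]
after L4 α=2/3: [398/9, 401/3, 1483/18]
after L5 α=2/3: [4826/27, 815/9, 4435/54]
rounded: [179, 91, 82]

(1,0) stack=L1,L2,L3,L4,L6; from [0,0,0]:
L1 α=1/8: [26, 107/8, 7/4]
L2 α=5/6: [127/2, 1969/16, 1327/24]
L3 α=1/3: [299/3, 1139/8, 2155/36]
L4 α=1/2: [869/6, 1395/16, 7843/72]
L6 α=0: [869/6, 1395/16, 7843/72]
→ [145, 87, 109]

(0,2) stack=L1,L2,L3,L4,L6; from [0,0,0]:
after L1 α=3/4: [381/4, 123, 45]
after L2 α=1/6: [2905/24, 769/6, 401/6]
after L3 α=0: [2905/24, 769/6, 401/6]
after L4 α=3/8: [31445/192, 5213/48, 4399/48]
after L6 α=3/4: [155285/768, 29981/192, 21967/192]
= [202, 156, 114]

at x=3,y=0 over L1,L2,L3,L4,L6:
L1 α=1/2: [209/2, 1/2, 74]
L2 α=1/2: [381/4, 105/4, 115/2]
L3 α=3/4: [1905/16, 1389/16, 1003/8]
L4 α=6/7: [18225/112, 8301/112, 6379/56]
L6 α=3/7: [31329/196, 27369/196, 7891/98]
= [160, 140, 81]


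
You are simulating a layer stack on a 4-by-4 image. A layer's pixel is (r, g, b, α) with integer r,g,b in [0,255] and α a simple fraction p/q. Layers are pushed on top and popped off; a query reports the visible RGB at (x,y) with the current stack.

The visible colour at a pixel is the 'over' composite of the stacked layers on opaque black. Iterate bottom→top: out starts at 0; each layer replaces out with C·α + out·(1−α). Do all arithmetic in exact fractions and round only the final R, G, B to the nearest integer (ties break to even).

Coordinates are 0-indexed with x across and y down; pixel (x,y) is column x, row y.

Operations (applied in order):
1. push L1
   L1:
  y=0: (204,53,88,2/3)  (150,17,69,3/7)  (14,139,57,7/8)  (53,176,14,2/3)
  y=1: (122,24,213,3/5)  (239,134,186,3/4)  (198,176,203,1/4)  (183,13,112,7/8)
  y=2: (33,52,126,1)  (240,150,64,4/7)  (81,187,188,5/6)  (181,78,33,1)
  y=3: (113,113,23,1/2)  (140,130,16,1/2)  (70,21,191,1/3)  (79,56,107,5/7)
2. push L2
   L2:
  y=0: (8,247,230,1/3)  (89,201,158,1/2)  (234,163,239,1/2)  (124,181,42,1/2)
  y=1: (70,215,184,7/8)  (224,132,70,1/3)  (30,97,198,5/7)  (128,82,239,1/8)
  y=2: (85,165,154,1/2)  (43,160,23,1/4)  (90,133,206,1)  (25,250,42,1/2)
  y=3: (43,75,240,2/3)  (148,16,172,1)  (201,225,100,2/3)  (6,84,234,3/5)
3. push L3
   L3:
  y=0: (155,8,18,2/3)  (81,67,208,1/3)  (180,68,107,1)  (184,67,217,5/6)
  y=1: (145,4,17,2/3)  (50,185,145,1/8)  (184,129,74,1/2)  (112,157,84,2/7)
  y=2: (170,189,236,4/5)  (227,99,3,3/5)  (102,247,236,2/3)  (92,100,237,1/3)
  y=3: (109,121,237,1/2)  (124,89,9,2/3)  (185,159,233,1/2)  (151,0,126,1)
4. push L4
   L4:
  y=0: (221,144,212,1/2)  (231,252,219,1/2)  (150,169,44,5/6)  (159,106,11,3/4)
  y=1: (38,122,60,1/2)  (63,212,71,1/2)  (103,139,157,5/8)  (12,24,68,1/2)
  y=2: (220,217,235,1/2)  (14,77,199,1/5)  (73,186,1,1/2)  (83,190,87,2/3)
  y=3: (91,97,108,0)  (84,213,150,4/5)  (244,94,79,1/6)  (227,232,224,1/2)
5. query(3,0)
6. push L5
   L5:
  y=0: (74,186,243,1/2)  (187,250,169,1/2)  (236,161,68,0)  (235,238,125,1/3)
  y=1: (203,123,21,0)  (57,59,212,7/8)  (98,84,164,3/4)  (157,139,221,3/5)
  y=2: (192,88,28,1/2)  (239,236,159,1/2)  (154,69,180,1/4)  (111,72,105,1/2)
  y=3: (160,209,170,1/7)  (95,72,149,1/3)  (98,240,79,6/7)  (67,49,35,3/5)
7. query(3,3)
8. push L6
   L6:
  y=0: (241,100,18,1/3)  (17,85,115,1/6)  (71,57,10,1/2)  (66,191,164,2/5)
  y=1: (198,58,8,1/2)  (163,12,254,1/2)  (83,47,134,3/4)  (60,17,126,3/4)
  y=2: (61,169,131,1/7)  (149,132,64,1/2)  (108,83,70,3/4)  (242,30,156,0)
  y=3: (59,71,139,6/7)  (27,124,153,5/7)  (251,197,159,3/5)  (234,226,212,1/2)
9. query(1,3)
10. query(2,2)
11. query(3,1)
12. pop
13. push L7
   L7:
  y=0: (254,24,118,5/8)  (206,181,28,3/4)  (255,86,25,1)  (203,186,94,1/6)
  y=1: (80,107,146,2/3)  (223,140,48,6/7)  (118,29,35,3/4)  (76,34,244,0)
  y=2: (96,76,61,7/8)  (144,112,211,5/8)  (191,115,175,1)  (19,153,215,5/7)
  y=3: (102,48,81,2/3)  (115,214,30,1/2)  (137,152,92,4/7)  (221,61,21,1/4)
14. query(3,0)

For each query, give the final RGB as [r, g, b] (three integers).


(3,0) stack=L1,L2,L3,L4; from [0,0,0]:
after L1 α=2/3: [106/3, 352/3, 28/3]
after L2 α=1/2: [239/3, 895/6, 77/3]
after L3 α=5/6: [2999/18, 2905/36, 1666/9]
after L4 α=3/4: [11585/72, 14353/144, 1963/36]
→ [161, 100, 55]

(3,3) stack=L1,L2,L3,L4,L5; from [0,0,0]:
+L1 (α=5/7) → [395/7, 40, 535/7]
+L2 (α=3/5) → [916/35, 332/5, 5984/35]
+L3 (α=1) → [151, 0, 126]
+L4 (α=1/2) → [189, 116, 175]
+L5 (α=3/5) → [579/5, 379/5, 91]
= [116, 76, 91]

at x=1,y=3 over L1,L2,L3,L4,L5,L6:
after L1 α=1/2: [70, 65, 8]
after L2 α=1: [148, 16, 172]
after L3 α=2/3: [132, 194/3, 190/3]
after L4 α=4/5: [468/5, 550/3, 398/3]
after L5 α=1/3: [1411/15, 1316/9, 1243/9]
after L6 α=5/7: [4847/105, 8212/63, 9371/63]
= [46, 130, 149]

query (2,2) [L1,L2,L3,L4,L5,L6] — begin 0,0,0
L1 α=5/6: [135/2, 935/6, 470/3]
L2 α=1: [90, 133, 206]
L3 α=2/3: [98, 209, 226]
L4 α=1/2: [171/2, 395/2, 227/2]
L5 α=1/4: [821/8, 1323/8, 1041/8]
L6 α=3/4: [3413/32, 3315/32, 2721/32]
→ [107, 104, 85]

(3,1) stack=L1,L2,L3,L4,L5,L6; from [0,0,0]:
L1 α=7/8: [1281/8, 91/8, 98]
L2 α=1/8: [9991/64, 1293/64, 925/8]
L3 α=2/7: [64291/448, 26561/448, 5969/56]
L4 α=1/2: [69667/896, 37313/896, 9777/112]
L5 α=3/5: [56135/448, 224129/2240, 9381/56]
L6 α=3/4: [136775/1792, 338369/8960, 30549/224]
rounded: [76, 38, 136]

query (3,0) [L1,L2,L3,L4,L5,L7] — begin 0,0,0
L1 α=2/3: [106/3, 352/3, 28/3]
L2 α=1/2: [239/3, 895/6, 77/3]
L3 α=5/6: [2999/18, 2905/36, 1666/9]
L4 α=3/4: [11585/72, 14353/144, 1963/36]
L5 α=1/3: [20045/108, 31489/216, 4213/54]
L7 α=1/6: [122149/648, 197621/1296, 26141/324]
= [189, 152, 81]


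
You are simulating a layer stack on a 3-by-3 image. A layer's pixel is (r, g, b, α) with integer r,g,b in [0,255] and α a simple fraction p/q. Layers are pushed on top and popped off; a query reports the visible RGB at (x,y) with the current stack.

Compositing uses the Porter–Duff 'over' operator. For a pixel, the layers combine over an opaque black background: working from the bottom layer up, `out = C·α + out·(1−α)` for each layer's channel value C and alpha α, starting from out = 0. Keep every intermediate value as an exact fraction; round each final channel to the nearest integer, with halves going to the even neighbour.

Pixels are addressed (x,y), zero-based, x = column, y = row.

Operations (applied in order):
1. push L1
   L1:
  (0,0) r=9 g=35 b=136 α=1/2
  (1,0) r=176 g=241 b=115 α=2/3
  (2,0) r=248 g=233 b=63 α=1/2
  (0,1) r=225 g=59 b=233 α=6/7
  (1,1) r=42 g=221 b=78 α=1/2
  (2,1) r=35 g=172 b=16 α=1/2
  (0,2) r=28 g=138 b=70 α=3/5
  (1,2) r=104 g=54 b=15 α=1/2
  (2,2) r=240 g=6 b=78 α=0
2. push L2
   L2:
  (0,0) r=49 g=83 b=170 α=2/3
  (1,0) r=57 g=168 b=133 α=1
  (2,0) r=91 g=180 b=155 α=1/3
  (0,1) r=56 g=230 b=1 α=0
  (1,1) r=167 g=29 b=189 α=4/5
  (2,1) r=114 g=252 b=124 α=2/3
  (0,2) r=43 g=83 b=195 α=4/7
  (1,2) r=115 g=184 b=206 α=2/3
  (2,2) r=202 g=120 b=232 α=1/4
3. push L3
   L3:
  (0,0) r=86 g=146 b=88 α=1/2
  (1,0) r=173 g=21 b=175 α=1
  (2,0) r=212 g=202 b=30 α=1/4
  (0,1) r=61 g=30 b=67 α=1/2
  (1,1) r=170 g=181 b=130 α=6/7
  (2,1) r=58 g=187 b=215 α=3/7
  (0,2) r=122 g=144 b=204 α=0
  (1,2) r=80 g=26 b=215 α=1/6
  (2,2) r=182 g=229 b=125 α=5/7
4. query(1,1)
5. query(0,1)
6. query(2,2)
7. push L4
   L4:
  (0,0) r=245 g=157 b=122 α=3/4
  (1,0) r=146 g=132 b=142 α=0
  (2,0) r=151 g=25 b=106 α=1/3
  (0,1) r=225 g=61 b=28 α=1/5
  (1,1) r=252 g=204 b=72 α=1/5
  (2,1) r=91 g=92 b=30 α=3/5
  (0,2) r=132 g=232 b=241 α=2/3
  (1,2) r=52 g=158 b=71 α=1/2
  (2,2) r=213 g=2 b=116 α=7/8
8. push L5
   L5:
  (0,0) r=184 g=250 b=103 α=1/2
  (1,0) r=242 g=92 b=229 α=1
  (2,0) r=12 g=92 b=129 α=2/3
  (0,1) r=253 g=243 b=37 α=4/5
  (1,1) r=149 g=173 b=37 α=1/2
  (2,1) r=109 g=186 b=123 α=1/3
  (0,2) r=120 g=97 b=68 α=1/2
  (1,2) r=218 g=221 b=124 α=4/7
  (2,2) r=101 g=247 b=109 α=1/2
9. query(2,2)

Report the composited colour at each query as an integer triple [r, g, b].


at x=1,y=1 over L1,L2,L3:
+L1 (α=1/2) → [21, 221/2, 39]
+L2 (α=4/5) → [689/5, 453/10, 159]
+L3 (α=6/7) → [827/5, 11313/70, 939/7]
→ [165, 162, 134]

query (0,1) [L1,L2,L3] — begin 0,0,0
+L1 (α=6/7) → [1350/7, 354/7, 1398/7]
+L2 (α=0) → [1350/7, 354/7, 1398/7]
+L3 (α=1/2) → [1777/14, 282/7, 1867/14]
→ [127, 40, 133]

at x=2,y=2 over L1,L2,L3:
+L1 (α=0) → [0, 0, 0]
+L2 (α=1/4) → [101/2, 30, 58]
+L3 (α=5/7) → [1011/7, 1205/7, 741/7]
rounded: [144, 172, 106]

query (2,2) [L1,L2,L3,L4,L5] — begin 0,0,0
after L1 α=0: [0, 0, 0]
after L2 α=1/4: [101/2, 30, 58]
after L3 α=5/7: [1011/7, 1205/7, 741/7]
after L4 α=7/8: [1431/7, 1303/56, 6425/56]
after L5 α=1/2: [1069/7, 15135/112, 12529/112]
→ [153, 135, 112]


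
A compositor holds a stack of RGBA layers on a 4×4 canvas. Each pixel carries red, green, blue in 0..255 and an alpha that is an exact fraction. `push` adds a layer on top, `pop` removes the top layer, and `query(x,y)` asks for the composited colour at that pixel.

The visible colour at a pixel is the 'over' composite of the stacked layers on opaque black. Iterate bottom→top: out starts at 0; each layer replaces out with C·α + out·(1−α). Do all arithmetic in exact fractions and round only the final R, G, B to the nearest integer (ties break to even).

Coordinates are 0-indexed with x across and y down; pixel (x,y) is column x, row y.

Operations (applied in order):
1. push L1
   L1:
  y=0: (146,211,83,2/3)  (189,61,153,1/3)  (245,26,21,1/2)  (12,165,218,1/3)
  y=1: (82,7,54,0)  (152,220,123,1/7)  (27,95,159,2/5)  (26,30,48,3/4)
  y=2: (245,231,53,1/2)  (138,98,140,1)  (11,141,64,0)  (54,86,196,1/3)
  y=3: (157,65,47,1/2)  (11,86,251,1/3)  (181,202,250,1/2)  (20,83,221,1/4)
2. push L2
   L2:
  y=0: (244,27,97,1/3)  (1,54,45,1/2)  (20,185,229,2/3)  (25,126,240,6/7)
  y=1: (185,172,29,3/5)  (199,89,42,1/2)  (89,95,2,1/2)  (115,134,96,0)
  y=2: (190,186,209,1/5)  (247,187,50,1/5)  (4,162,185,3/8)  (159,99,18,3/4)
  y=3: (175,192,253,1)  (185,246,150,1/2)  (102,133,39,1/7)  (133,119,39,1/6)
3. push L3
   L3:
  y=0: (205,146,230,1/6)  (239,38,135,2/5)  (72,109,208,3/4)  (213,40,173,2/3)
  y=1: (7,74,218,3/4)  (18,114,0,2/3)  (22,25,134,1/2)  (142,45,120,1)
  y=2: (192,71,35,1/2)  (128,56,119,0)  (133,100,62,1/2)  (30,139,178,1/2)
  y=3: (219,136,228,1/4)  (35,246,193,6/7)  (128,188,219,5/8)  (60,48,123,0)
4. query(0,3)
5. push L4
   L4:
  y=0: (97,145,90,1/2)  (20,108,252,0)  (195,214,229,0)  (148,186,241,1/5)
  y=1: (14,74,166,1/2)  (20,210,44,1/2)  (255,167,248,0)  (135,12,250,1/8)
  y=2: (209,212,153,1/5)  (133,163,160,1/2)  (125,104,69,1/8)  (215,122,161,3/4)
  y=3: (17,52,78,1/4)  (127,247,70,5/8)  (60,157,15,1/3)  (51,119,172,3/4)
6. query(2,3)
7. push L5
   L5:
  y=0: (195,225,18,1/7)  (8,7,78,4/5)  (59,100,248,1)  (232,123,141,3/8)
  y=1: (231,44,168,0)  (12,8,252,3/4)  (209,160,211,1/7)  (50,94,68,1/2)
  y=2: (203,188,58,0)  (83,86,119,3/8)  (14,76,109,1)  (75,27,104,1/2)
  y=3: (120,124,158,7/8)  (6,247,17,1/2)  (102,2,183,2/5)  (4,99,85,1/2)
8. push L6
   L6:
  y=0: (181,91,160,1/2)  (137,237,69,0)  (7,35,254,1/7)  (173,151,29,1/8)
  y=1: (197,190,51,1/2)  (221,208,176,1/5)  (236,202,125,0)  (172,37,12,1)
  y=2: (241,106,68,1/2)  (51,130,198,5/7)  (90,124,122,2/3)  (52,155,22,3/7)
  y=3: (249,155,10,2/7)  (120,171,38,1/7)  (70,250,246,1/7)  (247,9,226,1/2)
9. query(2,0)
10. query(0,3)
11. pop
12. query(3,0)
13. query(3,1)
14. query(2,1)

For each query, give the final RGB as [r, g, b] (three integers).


at x=0,y=3 over L1,L2,L3:
L1 α=1/2: [157/2, 65/2, 47/2]
L2 α=1: [175, 192, 253]
L3 α=1/4: [186, 178, 987/4]
rounded: [186, 178, 247]

(2,3) stack=L1,L2,L3,L4; from [0,0,0]:
L1 α=1/2: [181/2, 101, 125]
L2 α=1/7: [645/7, 739/7, 789/7]
L3 α=5/8: [6415/56, 8797/56, 1254/7]
L4 α=1/3: [8095/84, 13193/84, 871/7]
= [96, 157, 124]

at x=2,y=0 over L1,L2,L3,L4,L5,L6:
+L1 (α=1/2) → [245/2, 13, 21/2]
+L2 (α=2/3) → [325/6, 383/3, 937/6]
+L3 (α=3/4) → [1621/24, 341/3, 4681/24]
+L4 (α=0) → [1621/24, 341/3, 4681/24]
+L5 (α=1) → [59, 100, 248]
+L6 (α=1/7) → [361/7, 635/7, 1742/7]
→ [52, 91, 249]

at x=0,y=3 over L1,L2,L3,L4,L5,L6:
+L1 (α=1/2) → [157/2, 65/2, 47/2]
+L2 (α=1) → [175, 192, 253]
+L3 (α=1/4) → [186, 178, 987/4]
+L4 (α=1/4) → [575/4, 293/2, 3273/16]
+L5 (α=7/8) → [3935/32, 2029/16, 20969/128]
+L6 (α=2/7) → [35611/224, 15105/112, 107405/896]
= [159, 135, 120]

query (3,0) [L1,L2,L3,L4,L5] — begin 0,0,0
after L1 α=1/3: [4, 55, 218/3]
after L2 α=6/7: [22, 811/7, 4538/21]
after L3 α=2/3: [448/3, 457/7, 11804/63]
after L4 α=1/5: [2236/15, 626/7, 62399/315]
after L5 α=3/8: [1081/6, 5713/56, 11131/63]
rounded: [180, 102, 177]

query (3,1) [L1,L2,L3,L4,L5] — begin 0,0,0
+L1 (α=3/4) → [39/2, 45/2, 36]
+L2 (α=0) → [39/2, 45/2, 36]
+L3 (α=1) → [142, 45, 120]
+L4 (α=1/8) → [1129/8, 327/8, 545/4]
+L5 (α=1/2) → [1529/16, 1079/16, 817/8]
→ [96, 67, 102]

(2,1) stack=L1,L2,L3,L4,L5; from [0,0,0]:
+L1 (α=2/5) → [54/5, 38, 318/5]
+L2 (α=1/2) → [499/10, 133/2, 164/5]
+L3 (α=1/2) → [719/20, 183/4, 417/5]
+L4 (α=0) → [719/20, 183/4, 417/5]
+L5 (α=1/7) → [4247/70, 869/14, 3557/35]
= [61, 62, 102]
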